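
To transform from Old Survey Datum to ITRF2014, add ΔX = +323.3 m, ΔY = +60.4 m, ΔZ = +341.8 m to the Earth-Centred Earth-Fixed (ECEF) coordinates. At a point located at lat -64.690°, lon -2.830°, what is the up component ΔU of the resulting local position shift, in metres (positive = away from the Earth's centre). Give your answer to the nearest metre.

At φ = -64.690°, λ = -2.830°: sin φ = -0.904008, cos φ = 0.427516, sin λ = -0.049373, cos λ = 0.998780.
ΔU = cos φ cos λ·ΔX + cos φ sin λ·ΔY + sin φ·ΔZ = (0.427516)(0.998780)(323.3) + (0.427516)(-0.049373)(60.4) + (-0.904008)(341.8) = -172.22 m.

ΔU = -172 m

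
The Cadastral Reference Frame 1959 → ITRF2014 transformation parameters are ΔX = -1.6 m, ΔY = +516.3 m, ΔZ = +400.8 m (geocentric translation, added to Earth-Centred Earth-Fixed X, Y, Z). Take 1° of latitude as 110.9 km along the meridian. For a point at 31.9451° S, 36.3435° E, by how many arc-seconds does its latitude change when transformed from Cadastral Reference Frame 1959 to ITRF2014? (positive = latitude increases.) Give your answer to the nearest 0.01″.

sin φ = -0.529106, cos φ = 0.848555, sin λ = 0.592625, cos λ = 0.805479.
North component: ΔN = −sin φ cos λ·ΔX − sin φ sin λ·ΔY + cos φ·ΔZ = −(-0.529106)(0.805479)(-1.6) − (-0.529106)(0.592625)(516.3) + (0.848555)(400.8) = 501.31 m.
1° of latitude spans 110900 m, so Δφ = 501.31 / 110900 × 3600 = 16.273″.

Δφ = 16.27″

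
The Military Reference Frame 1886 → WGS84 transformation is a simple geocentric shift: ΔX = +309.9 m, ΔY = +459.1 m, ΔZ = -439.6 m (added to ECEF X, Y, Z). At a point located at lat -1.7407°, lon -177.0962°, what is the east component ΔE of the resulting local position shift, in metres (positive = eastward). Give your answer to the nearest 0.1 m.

The local east axis at (φ, λ) is (−sin λ, cos λ, 0), so ΔE = −sin(-177.0962°)·309.9 + cos(-177.0962°)·459.1 = -442.81 m.

ΔE = -442.8 m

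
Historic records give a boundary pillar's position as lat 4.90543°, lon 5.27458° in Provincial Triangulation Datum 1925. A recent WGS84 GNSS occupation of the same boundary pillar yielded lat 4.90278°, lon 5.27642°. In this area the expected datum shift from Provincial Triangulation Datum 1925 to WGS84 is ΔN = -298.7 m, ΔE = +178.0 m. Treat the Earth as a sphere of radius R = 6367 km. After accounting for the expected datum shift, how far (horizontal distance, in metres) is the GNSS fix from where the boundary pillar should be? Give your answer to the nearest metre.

26 m

Observed coordinate differences: Δφ = -0.00265°, Δλ = +0.00184°.
Converting to metres (1° lat = 111125 m, cos φ = 0.996337): observed ΔN = -294.5 m, observed ΔE = 203.7 m.
Subtracting the expected shift leaves a residual of -294.5 − (-298.7) = 4.2 m north and 203.7 − (178.0) = 25.7 m east.
Residual distance = √(4.2² + 25.7²) = 26.1 m.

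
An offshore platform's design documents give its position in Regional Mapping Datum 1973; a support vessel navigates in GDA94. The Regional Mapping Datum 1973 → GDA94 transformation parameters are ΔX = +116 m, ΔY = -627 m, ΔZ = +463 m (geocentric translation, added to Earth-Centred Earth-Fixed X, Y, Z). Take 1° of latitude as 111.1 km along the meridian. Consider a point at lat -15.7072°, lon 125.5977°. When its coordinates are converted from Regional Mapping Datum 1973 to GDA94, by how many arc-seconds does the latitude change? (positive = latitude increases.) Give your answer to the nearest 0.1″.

sin φ = -0.270721, cos φ = 0.962658, sin λ = 0.813124, cos λ = -0.582090.
North component: ΔN = −sin φ cos λ·ΔX − sin φ sin λ·ΔY + cos φ·ΔZ = −(-0.270721)(-0.582090)(116) − (-0.270721)(0.813124)(-627) + (0.962658)(463) = 289.41 m.
1° of latitude spans 111100 m, so Δφ = 289.41 / 111100 × 3600 = 9.378″.

Δφ = 9.4″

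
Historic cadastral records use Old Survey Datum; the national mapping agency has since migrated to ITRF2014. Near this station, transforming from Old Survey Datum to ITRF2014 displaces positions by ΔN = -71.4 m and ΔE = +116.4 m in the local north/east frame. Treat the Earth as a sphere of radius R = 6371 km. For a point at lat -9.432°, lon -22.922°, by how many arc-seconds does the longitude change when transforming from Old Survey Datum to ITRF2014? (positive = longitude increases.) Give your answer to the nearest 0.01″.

Δλ = 3.82″

At latitude -9.432°, cos φ = 0.986481.
One radian of longitude at latitude φ spans R cos φ, so Δλ = ΔE / (R cos φ) = 116.4 / (6371000 × 0.986481) = 1.8521e-05 rad = 3.820″.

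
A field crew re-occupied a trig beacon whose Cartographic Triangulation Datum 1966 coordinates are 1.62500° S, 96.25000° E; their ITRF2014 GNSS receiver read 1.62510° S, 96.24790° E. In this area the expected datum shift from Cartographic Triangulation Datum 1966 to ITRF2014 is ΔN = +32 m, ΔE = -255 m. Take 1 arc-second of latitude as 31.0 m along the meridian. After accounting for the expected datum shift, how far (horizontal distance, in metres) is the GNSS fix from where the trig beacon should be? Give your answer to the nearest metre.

48 m

Observed coordinate differences: Δφ = -0.00010°, Δλ = -0.00210°.
Converting to metres (1° lat = 111600 m, cos φ = 0.999598): observed ΔN = -11.2 m, observed ΔE = -234.3 m.
Subtracting the expected shift leaves a residual of -11.2 − (32) = -43.2 m north and -234.3 − (-255) = 20.7 m east.
Residual distance = √((-43.2)² + 20.7²) = 47.9 m.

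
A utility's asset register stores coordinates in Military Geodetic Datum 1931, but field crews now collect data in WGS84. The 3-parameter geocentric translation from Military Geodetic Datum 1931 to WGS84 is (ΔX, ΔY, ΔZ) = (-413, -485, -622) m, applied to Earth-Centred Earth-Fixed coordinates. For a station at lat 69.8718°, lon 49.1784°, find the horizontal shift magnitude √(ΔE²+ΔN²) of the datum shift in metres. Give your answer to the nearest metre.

The local east axis at (φ, λ) is (−sin λ, cos λ, 0), so ΔE = −sin(49.1784°)·(-413) + cos(49.1784°)·(-485) = -4.51 m.
The local north axis is (−sin φ cos λ, −sin φ sin λ, cos φ), giving ΔN = 253.491 + 344.607 − 214.044 = 384.05 m.
Horizontal magnitude = √(ΔE² + ΔN²) = √((-4.51)² + 384.05²) = 384.08 m.

384 m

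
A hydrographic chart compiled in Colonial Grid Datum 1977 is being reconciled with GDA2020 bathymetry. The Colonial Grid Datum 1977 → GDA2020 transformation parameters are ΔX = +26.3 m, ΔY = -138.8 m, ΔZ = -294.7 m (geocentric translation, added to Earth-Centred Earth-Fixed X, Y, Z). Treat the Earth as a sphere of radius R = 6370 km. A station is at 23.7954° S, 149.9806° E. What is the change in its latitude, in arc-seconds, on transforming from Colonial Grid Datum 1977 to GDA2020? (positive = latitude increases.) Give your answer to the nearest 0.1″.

sin φ = -0.403472, cos φ = 0.914992, sin λ = 0.500293, cos λ = -0.865856.
North component: ΔN = −sin φ cos λ·ΔX − sin φ sin λ·ΔY + cos φ·ΔZ = −(-0.403472)(-0.865856)(26.3) − (-0.403472)(0.500293)(-138.8) + (0.914992)(-294.7) = -306.85 m.
1° of latitude spans πR/180 = 111177 m, so Δφ = -306.85 / 111177 × 3600 = -9.936″.

Δφ = -9.9″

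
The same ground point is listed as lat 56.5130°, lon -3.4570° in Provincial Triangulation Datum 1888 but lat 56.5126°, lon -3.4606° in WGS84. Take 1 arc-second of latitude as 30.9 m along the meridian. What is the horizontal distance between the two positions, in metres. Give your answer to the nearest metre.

Δφ = 56.5126° − 56.5130° = -0.0004°; Δλ = -3.4606° − -3.4570° = -0.0036°.
1° of latitude = 3600 × 30.90 = 111240 m.
ΔN = Δφ × 111240 = -44.5 m; ΔE = Δλ × 111240 × cos(56.5130°) = -0.0036 × 111240 × 0.551748 = -221.0 m.
Distance = √(ΔE² + ΔN²) = √((-221.0)² + (-44.5)²) = 225.4 m.

225 m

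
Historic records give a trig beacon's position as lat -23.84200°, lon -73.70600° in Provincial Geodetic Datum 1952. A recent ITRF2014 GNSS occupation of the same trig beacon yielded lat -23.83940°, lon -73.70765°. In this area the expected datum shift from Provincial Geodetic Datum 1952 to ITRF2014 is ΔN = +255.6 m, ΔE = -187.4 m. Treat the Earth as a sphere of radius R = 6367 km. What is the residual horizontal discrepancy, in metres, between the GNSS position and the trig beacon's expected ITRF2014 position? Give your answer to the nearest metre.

39 m

Observed coordinate differences: Δφ = +0.00260°, Δλ = -0.00165°.
Converting to metres (1° lat = 111125 m, cos φ = 0.914664): observed ΔN = 288.9 m, observed ΔE = -167.7 m.
Subtracting the expected shift leaves a residual of 288.9 − (255.6) = 33.3 m north and -167.7 − (-187.4) = 19.7 m east.
Residual distance = √(33.3² + 19.7²) = 38.7 m.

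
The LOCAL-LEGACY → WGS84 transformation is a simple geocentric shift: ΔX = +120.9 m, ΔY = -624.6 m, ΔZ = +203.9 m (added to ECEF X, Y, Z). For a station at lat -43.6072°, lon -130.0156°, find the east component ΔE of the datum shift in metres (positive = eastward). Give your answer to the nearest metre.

ΔE = 494 m

At φ = -43.6072°, λ = -130.0156°: sin φ = -0.689711, cos φ = 0.724085, sin λ = -0.765869, cos λ = -0.642996.
ΔE = −sin λ·ΔX + cos λ·ΔY = −(-0.765869)·(120.9) + (-0.642996)·(-624.6) = 494.21 m.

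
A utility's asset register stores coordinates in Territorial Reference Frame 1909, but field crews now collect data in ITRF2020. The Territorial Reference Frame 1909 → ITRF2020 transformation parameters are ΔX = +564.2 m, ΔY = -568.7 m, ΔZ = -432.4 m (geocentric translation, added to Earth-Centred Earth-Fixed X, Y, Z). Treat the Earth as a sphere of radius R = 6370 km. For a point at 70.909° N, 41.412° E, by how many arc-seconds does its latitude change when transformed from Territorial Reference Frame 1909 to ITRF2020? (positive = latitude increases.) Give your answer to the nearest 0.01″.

Δφ = -6.02″

sin φ = 0.945000, cos φ = 0.327069, sin λ = 0.661469, cos λ = 0.749973.
North component: ΔN = −sin φ cos λ·ΔX − sin φ sin λ·ΔY + cos φ·ΔZ = −(0.945000)(0.749973)(564.2) − (0.945000)(0.661469)(-568.7) + (0.327069)(-432.4) = -185.80 m.
1° of latitude spans πR/180 = 111177 m, so Δφ = -185.80 / 111177 × 3600 = -6.016″.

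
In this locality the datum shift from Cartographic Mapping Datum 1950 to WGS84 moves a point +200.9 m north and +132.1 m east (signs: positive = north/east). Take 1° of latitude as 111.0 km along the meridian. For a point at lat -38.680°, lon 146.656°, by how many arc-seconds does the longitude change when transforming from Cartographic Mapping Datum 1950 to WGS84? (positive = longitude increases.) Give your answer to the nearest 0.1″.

Δλ = 5.5″

At latitude -38.680°, cos φ = 0.780649.
1° of longitude at this latitude = 111.0 × cos φ = 86.65 km, so Δλ = 132.1 / 86652.0 = 0.0015245° = 5.488″.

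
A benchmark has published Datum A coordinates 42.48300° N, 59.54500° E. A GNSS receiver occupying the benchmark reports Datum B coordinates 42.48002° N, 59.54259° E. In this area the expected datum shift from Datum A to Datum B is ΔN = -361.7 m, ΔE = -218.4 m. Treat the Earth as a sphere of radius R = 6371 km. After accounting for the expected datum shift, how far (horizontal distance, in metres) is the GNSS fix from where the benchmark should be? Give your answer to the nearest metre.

Observed coordinate differences: Δφ = -0.00298°, Δλ = -0.00241°.
Converting to metres (1° lat = 111195 m, cos φ = 0.737478): observed ΔN = -331.4 m, observed ΔE = -197.6 m.
Subtracting the expected shift leaves a residual of -331.4 − (-361.7) = 30.3 m north and -197.6 − (-218.4) = 20.8 m east.
Residual distance = √(30.3² + 20.8²) = 36.8 m.

37 m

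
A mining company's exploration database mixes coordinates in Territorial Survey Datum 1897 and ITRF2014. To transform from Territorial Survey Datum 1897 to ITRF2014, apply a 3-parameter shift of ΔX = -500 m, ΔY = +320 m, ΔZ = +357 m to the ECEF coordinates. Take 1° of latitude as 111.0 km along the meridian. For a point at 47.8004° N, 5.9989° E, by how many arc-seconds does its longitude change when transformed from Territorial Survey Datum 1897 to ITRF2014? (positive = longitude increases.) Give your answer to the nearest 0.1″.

sin φ = 0.740809, cos φ = 0.671715, sin λ = 0.104509, cos λ = 0.994524.
East component: ΔE = −sin λ·ΔX + cos λ·ΔY = −(0.104509)(-500) + (0.994524)(320) = 370.50 m.
1° of latitude spans 111000 m; at latitude φ, 1° of longitude spans that × cos φ = 74560.4 m, so Δλ = 370.50 / 74560.4 × 3600 = 17.889″.

Δλ = 17.9″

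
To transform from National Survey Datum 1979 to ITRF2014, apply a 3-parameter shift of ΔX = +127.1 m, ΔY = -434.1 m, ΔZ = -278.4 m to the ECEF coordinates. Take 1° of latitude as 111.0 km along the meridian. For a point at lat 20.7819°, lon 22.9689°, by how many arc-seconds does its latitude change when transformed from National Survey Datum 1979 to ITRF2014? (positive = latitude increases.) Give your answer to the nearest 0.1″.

Δφ = -7.8″

sin φ = 0.354812, cos φ = 0.934938, sin λ = 0.390231, cos λ = 0.920717.
North component: ΔN = −sin φ cos λ·ΔX − sin φ sin λ·ΔY + cos φ·ΔZ = −(0.354812)(0.920717)(127.1) − (0.354812)(0.390231)(-434.1) + (0.934938)(-278.4) = -241.70 m.
1° of latitude spans 111000 m, so Δφ = -241.70 / 111000 × 3600 = -7.839″.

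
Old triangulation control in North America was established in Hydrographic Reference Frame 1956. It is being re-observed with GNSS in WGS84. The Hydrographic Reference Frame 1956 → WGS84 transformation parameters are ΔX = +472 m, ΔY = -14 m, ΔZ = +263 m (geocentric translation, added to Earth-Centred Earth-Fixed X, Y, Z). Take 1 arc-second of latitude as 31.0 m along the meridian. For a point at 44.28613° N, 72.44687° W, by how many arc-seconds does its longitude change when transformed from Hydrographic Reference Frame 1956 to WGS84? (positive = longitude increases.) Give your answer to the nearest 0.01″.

sin φ = 0.698242, cos φ = 0.715862, sin λ = -0.953438, cos λ = 0.301590.
East component: ΔE = −sin λ·ΔX + cos λ·ΔY = −(-0.953438)(472) + (0.301590)(-14) = 445.80 m.
1° of latitude spans 3600 × 31.00 = 111600 m; at latitude φ, 1° of longitude spans that × cos φ = 79890.2 m, so Δλ = 445.80 / 79890.2 × 3600 = 20.089″.

Δλ = 20.09″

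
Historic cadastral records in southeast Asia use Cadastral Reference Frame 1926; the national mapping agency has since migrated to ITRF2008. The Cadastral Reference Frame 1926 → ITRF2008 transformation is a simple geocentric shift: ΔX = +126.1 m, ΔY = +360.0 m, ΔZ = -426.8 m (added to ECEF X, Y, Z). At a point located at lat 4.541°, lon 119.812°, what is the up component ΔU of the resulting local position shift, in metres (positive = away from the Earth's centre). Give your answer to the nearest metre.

ΔU = 215 m

At φ = 4.541°, λ = 119.812°: sin φ = 0.079172, cos φ = 0.996861, sin λ = 0.867661, cos λ = -0.497156.
ΔU = cos φ cos λ·ΔX + cos φ sin λ·ΔY + sin φ·ΔZ = (0.996861)(-0.497156)(126.1) + (0.996861)(0.867661)(360.0) + (0.079172)(-426.8) = 215.09 m.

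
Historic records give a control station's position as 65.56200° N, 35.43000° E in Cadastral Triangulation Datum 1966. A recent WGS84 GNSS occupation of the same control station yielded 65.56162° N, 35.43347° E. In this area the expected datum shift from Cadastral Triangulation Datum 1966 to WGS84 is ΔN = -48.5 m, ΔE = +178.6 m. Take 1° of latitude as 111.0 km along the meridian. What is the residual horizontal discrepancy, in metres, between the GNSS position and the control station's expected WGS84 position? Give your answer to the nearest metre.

20 m

Observed coordinate differences: Δφ = -0.00038°, Δλ = +0.00347°.
Converting to metres (1° lat = 111000 m, cos φ = 0.413708): observed ΔN = -42.2 m, observed ΔE = 159.3 m.
Subtracting the expected shift leaves a residual of -42.2 − (-48.5) = 6.3 m north and 159.3 − (178.6) = -19.3 m east.
Residual distance = √(6.3² + (-19.3)²) = 20.3 m.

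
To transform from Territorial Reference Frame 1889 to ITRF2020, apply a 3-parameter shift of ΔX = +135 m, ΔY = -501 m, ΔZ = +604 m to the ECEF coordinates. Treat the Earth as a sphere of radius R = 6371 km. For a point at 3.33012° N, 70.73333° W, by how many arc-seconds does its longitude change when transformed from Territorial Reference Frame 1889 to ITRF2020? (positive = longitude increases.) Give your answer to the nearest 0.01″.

sin φ = 0.058089, cos φ = 0.998311, sin λ = -0.943993, cos λ = 0.329965.
East component: ΔE = −sin λ·ΔX + cos λ·ΔY = −(-0.943993)(135) + (0.329965)(-501) = -37.87 m.
1° of latitude spans πR/180 = 111195 m; at latitude φ, 1° of longitude spans that × cos φ = 111007.2 m, so Δλ = -37.87 / 111007.2 × 3600 = -1.228″.

Δλ = -1.23″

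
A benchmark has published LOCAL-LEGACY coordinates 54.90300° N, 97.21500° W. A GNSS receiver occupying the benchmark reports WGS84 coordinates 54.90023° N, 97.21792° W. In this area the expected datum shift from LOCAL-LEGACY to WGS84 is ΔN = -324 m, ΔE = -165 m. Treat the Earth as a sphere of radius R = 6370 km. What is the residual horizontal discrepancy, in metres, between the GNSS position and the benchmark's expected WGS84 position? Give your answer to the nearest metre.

27 m

Observed coordinate differences: Δφ = -0.00277°, Δλ = -0.00292°.
Converting to metres (1° lat = 111177 m, cos φ = 0.574962): observed ΔN = -308.0 m, observed ΔE = -186.7 m.
Subtracting the expected shift leaves a residual of -308.0 − (-324) = 16.0 m north and -186.7 − (-165) = -21.7 m east.
Residual distance = √(16.0² + (-21.7)²) = 26.9 m.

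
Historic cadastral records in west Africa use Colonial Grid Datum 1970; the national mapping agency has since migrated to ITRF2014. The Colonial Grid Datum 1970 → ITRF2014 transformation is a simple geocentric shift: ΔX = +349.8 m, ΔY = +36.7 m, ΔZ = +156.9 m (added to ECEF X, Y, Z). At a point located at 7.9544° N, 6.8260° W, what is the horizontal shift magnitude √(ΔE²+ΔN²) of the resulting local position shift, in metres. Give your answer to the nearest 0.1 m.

133.2 m

At φ = 7.9544°, λ = -6.8260°: sin φ = 0.138385, cos φ = 0.990379, sin λ = -0.118855, cos λ = 0.992912.
ΔE = −sin λ·ΔX + cos λ·ΔY = −(-0.118855)·(349.8) + (0.992912)·(36.7) = 78.02 m.
ΔN = −sin φ cos λ·ΔX − sin φ sin λ·ΔY + cos φ·ΔZ = −(0.138385)(0.992912)(349.8) − (0.138385)(-0.118855)(36.7) + (0.990379)(156.9) = 107.93 m.
Horizontal magnitude = √(ΔE² + ΔN²) = √(78.02² + 107.93²) = 133.17 m.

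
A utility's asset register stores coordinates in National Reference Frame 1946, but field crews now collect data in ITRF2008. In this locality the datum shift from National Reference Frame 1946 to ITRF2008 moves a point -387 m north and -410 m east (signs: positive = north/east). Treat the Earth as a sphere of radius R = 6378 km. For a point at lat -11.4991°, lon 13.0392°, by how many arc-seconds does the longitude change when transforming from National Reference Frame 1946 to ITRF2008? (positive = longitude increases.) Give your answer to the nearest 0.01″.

At latitude -11.4991°, cos φ = 0.979928.
One radian of longitude at latitude φ spans R cos φ, so Δλ = ΔE / (R cos φ) = -410.0 / (6378000 × 0.979928) = -6.5600e-05 rad = -13.531″.

Δλ = -13.53″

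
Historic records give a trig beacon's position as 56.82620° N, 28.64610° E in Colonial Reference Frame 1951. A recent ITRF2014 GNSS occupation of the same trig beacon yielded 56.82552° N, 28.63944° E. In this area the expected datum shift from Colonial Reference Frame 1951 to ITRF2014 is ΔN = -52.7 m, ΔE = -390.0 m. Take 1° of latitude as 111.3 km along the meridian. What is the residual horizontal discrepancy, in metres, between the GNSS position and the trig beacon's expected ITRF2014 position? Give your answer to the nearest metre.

28 m

Observed coordinate differences: Δφ = -0.00068°, Δλ = -0.00666°.
Converting to metres (1° lat = 111300 m, cos φ = 0.547181): observed ΔN = -75.7 m, observed ΔE = -405.6 m.
Subtracting the expected shift leaves a residual of -75.7 − (-52.7) = -23.0 m north and -405.6 − (-390.0) = -15.6 m east.
Residual distance = √((-23.0)² + (-15.6)²) = 27.8 m.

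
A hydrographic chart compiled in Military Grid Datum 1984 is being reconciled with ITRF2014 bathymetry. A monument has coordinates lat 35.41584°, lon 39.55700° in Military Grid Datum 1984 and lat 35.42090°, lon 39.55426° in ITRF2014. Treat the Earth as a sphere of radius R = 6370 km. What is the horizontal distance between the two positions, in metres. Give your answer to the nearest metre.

615 m

Δφ = 35.42090° − 35.41584° = +0.00506°; Δλ = 39.55426° − 39.55700° = -0.00274°.
1° along a meridian = πR/180 = 111177 m.
ΔN = Δφ × 111177 = 562.6 m; ΔE = Δλ × 111177 × cos(35.41584°) = -0.00274 × 111177 × 0.814968 = -248.3 m.
Distance = √(ΔE² + ΔN²) = √((-248.3)² + 562.6²) = 614.9 m.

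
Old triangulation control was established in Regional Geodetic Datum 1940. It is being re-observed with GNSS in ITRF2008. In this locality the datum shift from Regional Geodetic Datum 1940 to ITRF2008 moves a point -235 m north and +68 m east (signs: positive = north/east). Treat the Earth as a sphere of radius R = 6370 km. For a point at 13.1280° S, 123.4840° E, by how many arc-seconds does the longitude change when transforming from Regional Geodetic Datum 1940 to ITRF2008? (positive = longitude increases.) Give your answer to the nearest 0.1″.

Δλ = 2.3″

At latitude -13.1280°, cos φ = 0.973865.
One radian of longitude at latitude φ spans R cos φ, so Δλ = ΔE / (R cos φ) = 68.0 / (6370000 × 0.973865) = 1.0962e-05 rad = 2.261″.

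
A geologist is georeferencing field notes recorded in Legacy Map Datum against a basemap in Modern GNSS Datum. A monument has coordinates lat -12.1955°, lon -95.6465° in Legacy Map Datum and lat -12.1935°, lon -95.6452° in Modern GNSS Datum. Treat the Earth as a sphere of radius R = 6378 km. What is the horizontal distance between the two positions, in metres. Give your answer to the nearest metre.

264 m

Δφ = -12.1935° − -12.1955° = +0.0020°; Δλ = -95.6452° − -95.6465° = +0.0013°.
1° along a meridian = πR/180 = 111317 m.
ΔN = Δφ × 111317 = 222.6 m; ΔE = Δλ × 111317 × cos(-12.1955°) = +0.0013 × 111317 × 0.977432 = 141.4 m.
Distance = √(ΔE² + ΔN²) = √(141.4² + 222.6²) = 263.8 m.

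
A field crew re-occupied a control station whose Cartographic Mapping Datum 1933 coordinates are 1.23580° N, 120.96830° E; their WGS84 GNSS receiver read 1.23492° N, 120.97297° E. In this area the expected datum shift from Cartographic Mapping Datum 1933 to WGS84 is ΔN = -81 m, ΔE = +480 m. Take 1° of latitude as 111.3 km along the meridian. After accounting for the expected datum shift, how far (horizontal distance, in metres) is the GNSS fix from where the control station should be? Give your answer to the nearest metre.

Observed coordinate differences: Δφ = -0.00088°, Δλ = +0.00467°.
Converting to metres (1° lat = 111300 m, cos φ = 0.999767): observed ΔN = -97.9 m, observed ΔE = 519.7 m.
Subtracting the expected shift leaves a residual of -97.9 − (-81) = -16.9 m north and 519.7 − (480) = 39.7 m east.
Residual distance = √((-16.9)² + 39.7²) = 43.1 m.

43 m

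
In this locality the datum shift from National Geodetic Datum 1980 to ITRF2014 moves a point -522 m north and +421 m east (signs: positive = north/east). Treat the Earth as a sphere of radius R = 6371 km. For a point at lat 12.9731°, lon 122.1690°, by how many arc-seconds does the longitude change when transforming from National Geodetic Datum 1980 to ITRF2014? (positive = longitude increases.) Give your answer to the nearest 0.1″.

Δλ = 14.0″

At latitude 12.9731°, cos φ = 0.974476.
One radian of longitude at latitude φ spans R cos φ, so Δλ = ΔE / (R cos φ) = 421.0 / (6371000 × 0.974476) = 6.7812e-05 rad = 13.987″.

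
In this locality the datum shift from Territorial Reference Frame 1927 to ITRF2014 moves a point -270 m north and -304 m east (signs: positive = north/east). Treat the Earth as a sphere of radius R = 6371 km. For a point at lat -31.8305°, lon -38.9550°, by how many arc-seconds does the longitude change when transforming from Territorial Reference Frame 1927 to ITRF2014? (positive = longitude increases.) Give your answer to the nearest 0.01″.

At latitude -31.8305°, cos φ = 0.849612.
One radian of longitude at latitude φ spans R cos φ, so Δλ = ΔE / (R cos φ) = -304.0 / (6371000 × 0.849612) = -5.6162e-05 rad = -11.584″.

Δλ = -11.58″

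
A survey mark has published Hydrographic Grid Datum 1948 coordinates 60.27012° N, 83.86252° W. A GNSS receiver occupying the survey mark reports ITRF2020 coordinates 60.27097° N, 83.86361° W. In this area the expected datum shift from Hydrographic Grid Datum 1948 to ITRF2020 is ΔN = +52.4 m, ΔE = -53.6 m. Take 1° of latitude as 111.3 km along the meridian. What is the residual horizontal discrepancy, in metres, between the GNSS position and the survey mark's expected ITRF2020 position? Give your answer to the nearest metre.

Observed coordinate differences: Δφ = +0.00085°, Δλ = -0.00109°.
Converting to metres (1° lat = 111300 m, cos φ = 0.495912): observed ΔN = 94.6 m, observed ΔE = -60.2 m.
Subtracting the expected shift leaves a residual of 94.6 − (52.4) = 42.2 m north and -60.2 − (-53.6) = -6.6 m east.
Residual distance = √(42.2² + (-6.6)²) = 42.7 m.

43 m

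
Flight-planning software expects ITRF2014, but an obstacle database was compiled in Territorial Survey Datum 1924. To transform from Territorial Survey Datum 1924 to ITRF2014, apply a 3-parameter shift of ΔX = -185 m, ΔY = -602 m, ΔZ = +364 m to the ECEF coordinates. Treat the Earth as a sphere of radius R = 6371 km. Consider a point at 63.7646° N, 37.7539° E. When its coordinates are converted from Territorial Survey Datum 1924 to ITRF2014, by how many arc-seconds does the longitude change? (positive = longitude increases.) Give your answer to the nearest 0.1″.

Δλ = -26.6″

sin φ = 0.896985, cos φ = 0.442060, sin λ = 0.612271, cos λ = 0.790648.
East component: ΔE = −sin λ·ΔX + cos λ·ΔY = −(0.612271)(-185) + (0.790648)(-602) = -362.70 m.
1° of latitude spans πR/180 = 111195 m; at latitude φ, 1° of longitude spans that × cos φ = 49154.8 m, so Δλ = -362.70 / 49154.8 × 3600 = -26.563″.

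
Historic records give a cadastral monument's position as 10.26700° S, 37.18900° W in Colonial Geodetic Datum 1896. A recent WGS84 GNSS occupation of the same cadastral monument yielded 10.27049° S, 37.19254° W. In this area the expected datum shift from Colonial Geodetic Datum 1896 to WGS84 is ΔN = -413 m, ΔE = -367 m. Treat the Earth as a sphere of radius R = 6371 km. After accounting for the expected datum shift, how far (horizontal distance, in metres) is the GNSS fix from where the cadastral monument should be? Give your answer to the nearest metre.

32 m

Observed coordinate differences: Δφ = -0.00349°, Δλ = -0.00354°.
Converting to metres (1° lat = 111195 m, cos φ = 0.983988): observed ΔN = -388.1 m, observed ΔE = -387.3 m.
Subtracting the expected shift leaves a residual of -388.1 − (-413) = 24.9 m north and -387.3 − (-367) = -20.3 m east.
Residual distance = √(24.9² + (-20.3)²) = 32.2 m.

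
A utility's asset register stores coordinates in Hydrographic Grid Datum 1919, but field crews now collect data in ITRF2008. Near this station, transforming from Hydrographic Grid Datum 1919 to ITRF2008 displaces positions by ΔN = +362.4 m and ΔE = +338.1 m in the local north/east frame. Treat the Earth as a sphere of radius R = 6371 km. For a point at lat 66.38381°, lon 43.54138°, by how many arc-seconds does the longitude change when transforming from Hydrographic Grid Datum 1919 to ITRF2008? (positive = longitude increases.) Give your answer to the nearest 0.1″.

Δλ = 27.3″

At latitude 66.38381°, cos φ = 0.400608.
One radian of longitude at latitude φ spans R cos φ, so Δλ = ΔE / (R cos φ) = 338.1 / (6371000 × 0.400608) = 1.3247e-04 rad = 27.324″.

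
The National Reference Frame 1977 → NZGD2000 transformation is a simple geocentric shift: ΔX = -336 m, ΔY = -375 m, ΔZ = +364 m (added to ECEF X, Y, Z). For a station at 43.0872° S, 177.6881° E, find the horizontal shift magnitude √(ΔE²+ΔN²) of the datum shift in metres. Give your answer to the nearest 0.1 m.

621.1 m

The local east axis at (φ, λ) is (−sin λ, cos λ, 0), so ΔE = −sin(177.6881°)·(-336) + cos(177.6881°)·(-375) = 388.25 m.
The local north axis is (−sin φ cos λ, −sin φ sin λ, cos φ), giving ΔN = 229.338 − 10.334 + 265.835 = 484.84 m.
Horizontal magnitude = √(ΔE² + ΔN²) = √(388.25² + 484.84²) = 621.13 m.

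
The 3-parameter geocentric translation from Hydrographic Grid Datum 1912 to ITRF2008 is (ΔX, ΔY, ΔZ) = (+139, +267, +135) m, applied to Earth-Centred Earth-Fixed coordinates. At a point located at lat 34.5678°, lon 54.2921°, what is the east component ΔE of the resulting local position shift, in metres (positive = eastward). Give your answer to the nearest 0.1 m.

At φ = 34.5678°, λ = 54.2921°: sin φ = 0.567381, cos φ = 0.823455, sin λ = 0.812003, cos λ = 0.583653.
ΔE = −sin λ·ΔX + cos λ·ΔY = −(0.812003)·(139) + (0.583653)·(267) = 42.97 m.

ΔE = 43.0 m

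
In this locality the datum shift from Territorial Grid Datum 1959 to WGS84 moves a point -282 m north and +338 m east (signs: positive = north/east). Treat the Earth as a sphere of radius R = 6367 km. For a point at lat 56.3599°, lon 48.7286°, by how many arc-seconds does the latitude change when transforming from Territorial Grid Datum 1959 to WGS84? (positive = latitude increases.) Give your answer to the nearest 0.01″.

Δφ = -9.14″

On a sphere of radius R, 1 rad of latitude = R, so Δφ = ΔN / R = -282.0 / 6367000 = -4.4291e-05 rad = -9.136″.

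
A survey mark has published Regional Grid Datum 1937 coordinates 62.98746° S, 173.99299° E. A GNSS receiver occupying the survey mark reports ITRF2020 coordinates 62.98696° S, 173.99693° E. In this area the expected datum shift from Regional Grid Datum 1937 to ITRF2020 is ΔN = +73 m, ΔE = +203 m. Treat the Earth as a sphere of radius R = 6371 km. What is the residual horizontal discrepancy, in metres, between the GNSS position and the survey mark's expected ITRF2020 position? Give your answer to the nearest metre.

18 m

Observed coordinate differences: Δφ = +0.00050°, Δλ = +0.00394°.
Converting to metres (1° lat = 111195 m, cos φ = 0.454185): observed ΔN = 55.6 m, observed ΔE = 199.0 m.
Subtracting the expected shift leaves a residual of 55.6 − (73) = -17.4 m north and 199.0 − (203) = -4.0 m east.
Residual distance = √((-17.4)² + (-4.0)²) = 17.9 m.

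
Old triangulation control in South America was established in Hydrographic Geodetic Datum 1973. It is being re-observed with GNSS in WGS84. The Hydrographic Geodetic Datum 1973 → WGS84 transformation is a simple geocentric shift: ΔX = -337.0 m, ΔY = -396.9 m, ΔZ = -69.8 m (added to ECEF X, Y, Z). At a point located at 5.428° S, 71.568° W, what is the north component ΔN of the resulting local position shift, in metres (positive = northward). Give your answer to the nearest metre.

ΔN = -44 m

At φ = -5.428°, λ = -71.568°: sin φ = -0.094595, cos φ = 0.995516, sin λ = -0.948700, cos λ = 0.316179.
ΔN = −sin φ cos λ·ΔX − sin φ sin λ·ΔY + cos φ·ΔZ = −(-0.094595)(0.316179)(-337.0) − (-0.094595)(-0.948700)(-396.9) + (0.995516)(-69.8) = -43.95 m.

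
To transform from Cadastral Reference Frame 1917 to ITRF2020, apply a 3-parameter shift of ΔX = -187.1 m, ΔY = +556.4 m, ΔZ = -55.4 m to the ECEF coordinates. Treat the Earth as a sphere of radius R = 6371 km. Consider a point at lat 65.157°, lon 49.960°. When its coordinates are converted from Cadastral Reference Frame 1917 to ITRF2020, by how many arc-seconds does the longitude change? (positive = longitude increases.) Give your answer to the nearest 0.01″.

Δλ = 38.62″

sin φ = 0.907462, cos φ = 0.420133, sin λ = 0.765596, cos λ = 0.643322.
East component: ΔE = −sin λ·ΔX + cos λ·ΔY = −(0.765596)(-187.1) + (0.643322)(556.4) = 501.19 m.
1° of latitude spans πR/180 = 111195 m; at latitude φ, 1° of longitude spans that × cos φ = 46716.7 m, so Δλ = 501.19 / 46716.7 × 3600 = 38.622″.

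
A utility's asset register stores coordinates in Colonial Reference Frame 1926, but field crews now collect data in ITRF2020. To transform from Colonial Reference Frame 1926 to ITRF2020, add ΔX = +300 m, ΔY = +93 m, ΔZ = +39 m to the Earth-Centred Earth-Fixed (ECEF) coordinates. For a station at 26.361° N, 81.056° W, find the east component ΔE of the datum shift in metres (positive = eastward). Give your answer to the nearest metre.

ΔE = 311 m

The local east axis at (φ, λ) is (−sin λ, cos λ, 0), so ΔE = −sin(-81.056°)·300 + cos(-81.056°)·93 = 310.81 m.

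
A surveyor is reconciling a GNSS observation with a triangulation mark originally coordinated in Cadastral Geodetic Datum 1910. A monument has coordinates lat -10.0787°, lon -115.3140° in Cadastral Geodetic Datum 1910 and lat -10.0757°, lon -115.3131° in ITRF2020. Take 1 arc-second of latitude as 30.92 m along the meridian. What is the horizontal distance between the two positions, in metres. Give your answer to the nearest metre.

348 m

Δφ = -10.0757° − -10.0787° = +0.0030°; Δλ = -115.3131° − -115.3140° = +0.0009°.
1° of latitude = 3600 × 30.92 = 111312 m.
ΔN = Δφ × 111312 = 333.9 m; ΔE = Δλ × 111312 × cos(-10.0787°) = +0.0009 × 111312 × 0.984568 = 98.6 m.
Distance = √(ΔE² + ΔN²) = √(98.6² + 333.9²) = 348.2 m.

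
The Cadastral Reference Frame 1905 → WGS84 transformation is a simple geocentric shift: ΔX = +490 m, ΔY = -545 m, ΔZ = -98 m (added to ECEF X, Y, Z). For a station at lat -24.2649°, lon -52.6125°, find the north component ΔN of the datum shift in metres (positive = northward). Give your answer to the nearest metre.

At φ = -24.2649°, λ = -52.6125°: sin φ = -0.410956, cos φ = 0.911655, sin λ = -0.794547, cos λ = 0.607203.
ΔN = −sin φ cos λ·ΔX − sin φ sin λ·ΔY + cos φ·ΔZ = −(-0.410956)(0.607203)(490) − (-0.410956)(-0.794547)(-545) + (0.911655)(-98) = 210.88 m.

ΔN = 211 m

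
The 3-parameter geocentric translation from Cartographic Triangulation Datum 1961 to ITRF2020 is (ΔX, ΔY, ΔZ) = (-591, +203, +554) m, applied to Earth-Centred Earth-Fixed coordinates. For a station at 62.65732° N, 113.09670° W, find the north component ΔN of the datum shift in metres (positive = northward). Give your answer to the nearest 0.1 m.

ΔN = 214.4 m

At φ = 62.65732°, λ = -113.09670°: sin φ = 0.888275, cos φ = 0.459311, sin λ = -0.919844, cos λ = -0.392284.
ΔN = −sin φ cos λ·ΔX − sin φ sin λ·ΔY + cos φ·ΔZ = −(0.888275)(-0.392284)(-591) − (0.888275)(-0.919844)(203) + (0.459311)(554) = 214.39 m.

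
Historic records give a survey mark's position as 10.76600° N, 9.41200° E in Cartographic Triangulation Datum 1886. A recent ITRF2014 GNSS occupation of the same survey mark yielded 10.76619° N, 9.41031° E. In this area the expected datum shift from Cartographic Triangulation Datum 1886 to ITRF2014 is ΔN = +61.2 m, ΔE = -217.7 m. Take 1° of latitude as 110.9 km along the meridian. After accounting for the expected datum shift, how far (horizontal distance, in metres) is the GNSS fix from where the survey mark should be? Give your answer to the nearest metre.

Observed coordinate differences: Δφ = +0.00019°, Δλ = -0.00169°.
Converting to metres (1° lat = 110900 m, cos φ = 0.982398): observed ΔN = 21.1 m, observed ΔE = -184.1 m.
Subtracting the expected shift leaves a residual of 21.1 − (61.2) = -40.1 m north and -184.1 − (-217.7) = 33.6 m east.
Residual distance = √((-40.1)² + 33.6²) = 52.3 m.

52 m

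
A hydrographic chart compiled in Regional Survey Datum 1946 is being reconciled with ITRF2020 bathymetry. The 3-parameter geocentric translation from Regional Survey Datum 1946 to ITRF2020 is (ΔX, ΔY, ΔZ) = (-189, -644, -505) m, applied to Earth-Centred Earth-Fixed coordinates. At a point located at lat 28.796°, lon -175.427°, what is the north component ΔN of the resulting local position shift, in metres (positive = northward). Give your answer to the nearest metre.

ΔN = -558 m

At φ = 28.796°, λ = -175.427°: sin φ = 0.481692, cos φ = 0.876340, sin λ = -0.079729, cos λ = -0.996817.
ΔN = −sin φ cos λ·ΔX − sin φ sin λ·ΔY + cos φ·ΔZ = −(0.481692)(-0.996817)(-189) − (0.481692)(-0.079729)(-644) + (0.876340)(-505) = -558.03 m.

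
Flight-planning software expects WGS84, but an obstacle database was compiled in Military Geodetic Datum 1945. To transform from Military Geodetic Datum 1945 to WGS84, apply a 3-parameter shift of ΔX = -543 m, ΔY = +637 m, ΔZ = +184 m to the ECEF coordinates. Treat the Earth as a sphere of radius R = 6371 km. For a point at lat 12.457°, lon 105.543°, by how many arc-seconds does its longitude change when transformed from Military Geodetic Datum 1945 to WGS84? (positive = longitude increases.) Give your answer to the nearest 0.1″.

sin φ = 0.215707, cos φ = 0.976458, sin λ = 0.963430, cos λ = -0.267961.
East component: ΔE = −sin λ·ΔX + cos λ·ΔY = −(0.963430)(-543) + (-0.267961)(637) = 352.45 m.
1° of latitude spans πR/180 = 111195 m; at latitude φ, 1° of longitude spans that × cos φ = 108577.2 m, so Δλ = 352.45 / 108577.2 × 3600 = 11.686″.

Δλ = 11.7″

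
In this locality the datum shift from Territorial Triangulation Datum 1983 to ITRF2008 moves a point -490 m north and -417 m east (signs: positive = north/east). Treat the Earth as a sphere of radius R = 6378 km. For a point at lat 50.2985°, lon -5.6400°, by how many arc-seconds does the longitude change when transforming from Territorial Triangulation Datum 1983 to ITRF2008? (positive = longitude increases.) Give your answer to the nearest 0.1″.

At latitude 50.2985°, cos φ = 0.638788.
One radian of longitude at latitude φ spans R cos φ, so Δλ = ΔE / (R cos φ) = -417.0 / (6378000 × 0.638788) = -1.0235e-04 rad = -21.112″.

Δλ = -21.1″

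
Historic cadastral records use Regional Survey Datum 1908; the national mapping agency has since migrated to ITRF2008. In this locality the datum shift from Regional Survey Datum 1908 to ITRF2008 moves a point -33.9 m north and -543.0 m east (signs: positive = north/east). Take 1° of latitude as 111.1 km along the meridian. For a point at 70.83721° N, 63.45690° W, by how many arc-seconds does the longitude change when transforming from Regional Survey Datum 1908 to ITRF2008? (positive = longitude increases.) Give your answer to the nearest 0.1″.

At latitude 70.83721°, cos φ = 0.328253.
1° of longitude at this latitude = 111.1 × cos φ = 36.47 km, so Δλ = -543.0 / 36468.9 = -0.0148894° = -53.602″.

Δλ = -53.6″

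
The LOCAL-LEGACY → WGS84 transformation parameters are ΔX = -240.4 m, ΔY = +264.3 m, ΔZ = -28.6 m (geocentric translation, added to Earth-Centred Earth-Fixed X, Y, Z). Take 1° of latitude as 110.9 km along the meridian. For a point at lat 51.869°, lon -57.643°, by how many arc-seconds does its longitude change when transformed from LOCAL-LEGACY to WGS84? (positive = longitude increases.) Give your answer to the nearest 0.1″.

sin φ = 0.786601, cos φ = 0.617462, sin λ = -0.844730, cos λ = 0.535193.
East component: ΔE = −sin λ·ΔX + cos λ·ΔY = −(-0.844730)(-240.4) + (0.535193)(264.3) = -61.62 m.
1° of latitude spans 110900 m; at latitude φ, 1° of longitude spans that × cos φ = 68476.5 m, so Δλ = -61.62 / 68476.5 × 3600 = -3.240″.

Δλ = -3.2″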